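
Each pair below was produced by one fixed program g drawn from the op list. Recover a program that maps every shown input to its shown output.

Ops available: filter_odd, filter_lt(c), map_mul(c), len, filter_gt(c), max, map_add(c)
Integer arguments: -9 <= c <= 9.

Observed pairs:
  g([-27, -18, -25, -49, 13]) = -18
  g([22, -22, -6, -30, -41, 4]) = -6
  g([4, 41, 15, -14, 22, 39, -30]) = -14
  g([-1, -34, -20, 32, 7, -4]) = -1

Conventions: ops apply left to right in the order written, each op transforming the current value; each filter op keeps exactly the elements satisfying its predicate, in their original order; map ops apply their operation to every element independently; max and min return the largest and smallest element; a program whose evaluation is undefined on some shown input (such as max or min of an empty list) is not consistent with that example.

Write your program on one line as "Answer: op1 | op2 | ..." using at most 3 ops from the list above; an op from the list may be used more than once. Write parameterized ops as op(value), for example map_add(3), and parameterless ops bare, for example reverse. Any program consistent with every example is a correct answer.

filter_lt(1) | max

Check, running the answer program on each example:
  [-27, -18, -25, -49, 13] -> [-27, -18, -25, -49] -> -18
  [22, -22, -6, -30, -41, 4] -> [-22, -6, -30, -41] -> -6
  [4, 41, 15, -14, 22, 39, -30] -> [-14, -30] -> -14
  [-1, -34, -20, 32, 7, -4] -> [-1, -34, -20, -4] -> -1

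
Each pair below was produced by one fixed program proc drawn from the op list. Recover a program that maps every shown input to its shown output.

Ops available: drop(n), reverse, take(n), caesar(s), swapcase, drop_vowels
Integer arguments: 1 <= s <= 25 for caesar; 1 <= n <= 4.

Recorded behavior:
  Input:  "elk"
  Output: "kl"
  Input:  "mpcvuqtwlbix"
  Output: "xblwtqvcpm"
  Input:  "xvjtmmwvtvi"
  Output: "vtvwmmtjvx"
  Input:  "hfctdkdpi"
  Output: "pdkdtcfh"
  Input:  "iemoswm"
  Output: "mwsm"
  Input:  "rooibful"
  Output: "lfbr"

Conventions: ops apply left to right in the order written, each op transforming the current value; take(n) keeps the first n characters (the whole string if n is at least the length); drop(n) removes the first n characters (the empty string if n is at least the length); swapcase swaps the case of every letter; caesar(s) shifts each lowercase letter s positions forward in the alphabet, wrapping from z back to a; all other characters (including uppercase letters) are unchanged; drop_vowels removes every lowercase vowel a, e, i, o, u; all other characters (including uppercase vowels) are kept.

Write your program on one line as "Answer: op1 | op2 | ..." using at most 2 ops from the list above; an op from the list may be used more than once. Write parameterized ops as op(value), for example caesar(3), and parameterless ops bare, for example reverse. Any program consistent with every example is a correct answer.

reverse | drop_vowels

Check, running the answer program on each example:
  "elk" -> "kle" -> "kl"
  "mpcvuqtwlbix" -> "xiblwtquvcpm" -> "xblwtqvcpm"
  "xvjtmmwvtvi" -> "ivtvwmmtjvx" -> "vtvwmmtjvx"
  "hfctdkdpi" -> "ipdkdtcfh" -> "pdkdtcfh"
  "iemoswm" -> "mwsomei" -> "mwsm"
  "rooibful" -> "lufbioor" -> "lfbr"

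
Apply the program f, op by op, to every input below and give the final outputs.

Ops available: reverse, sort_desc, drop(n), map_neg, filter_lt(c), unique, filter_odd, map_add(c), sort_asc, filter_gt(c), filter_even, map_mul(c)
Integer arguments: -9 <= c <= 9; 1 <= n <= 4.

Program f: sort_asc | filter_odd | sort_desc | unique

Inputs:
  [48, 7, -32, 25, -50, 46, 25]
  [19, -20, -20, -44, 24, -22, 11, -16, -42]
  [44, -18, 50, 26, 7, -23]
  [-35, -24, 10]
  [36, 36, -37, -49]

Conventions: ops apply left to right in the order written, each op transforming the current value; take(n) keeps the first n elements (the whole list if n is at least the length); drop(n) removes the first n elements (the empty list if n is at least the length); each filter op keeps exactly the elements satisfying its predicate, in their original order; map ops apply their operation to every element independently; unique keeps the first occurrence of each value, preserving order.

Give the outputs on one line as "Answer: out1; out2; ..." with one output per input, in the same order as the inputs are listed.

[25, 7]; [19, 11]; [7, -23]; [-35]; [-37, -49]

Execution, op by op:
  [48, 7, -32, 25, -50, 46, 25] -> [-50, -32, 7, 25, 25, 46, 48] -> [7, 25, 25] -> [25, 25, 7] -> [25, 7]
  [19, -20, -20, -44, 24, -22, 11, -16, -42] -> [-44, -42, -22, -20, -20, -16, 11, 19, 24] -> [11, 19] -> [19, 11] -> [19, 11]
  [44, -18, 50, 26, 7, -23] -> [-23, -18, 7, 26, 44, 50] -> [-23, 7] -> [7, -23] -> [7, -23]
  [-35, -24, 10] -> [-35, -24, 10] -> [-35] -> [-35] -> [-35]
  [36, 36, -37, -49] -> [-49, -37, 36, 36] -> [-49, -37] -> [-37, -49] -> [-37, -49]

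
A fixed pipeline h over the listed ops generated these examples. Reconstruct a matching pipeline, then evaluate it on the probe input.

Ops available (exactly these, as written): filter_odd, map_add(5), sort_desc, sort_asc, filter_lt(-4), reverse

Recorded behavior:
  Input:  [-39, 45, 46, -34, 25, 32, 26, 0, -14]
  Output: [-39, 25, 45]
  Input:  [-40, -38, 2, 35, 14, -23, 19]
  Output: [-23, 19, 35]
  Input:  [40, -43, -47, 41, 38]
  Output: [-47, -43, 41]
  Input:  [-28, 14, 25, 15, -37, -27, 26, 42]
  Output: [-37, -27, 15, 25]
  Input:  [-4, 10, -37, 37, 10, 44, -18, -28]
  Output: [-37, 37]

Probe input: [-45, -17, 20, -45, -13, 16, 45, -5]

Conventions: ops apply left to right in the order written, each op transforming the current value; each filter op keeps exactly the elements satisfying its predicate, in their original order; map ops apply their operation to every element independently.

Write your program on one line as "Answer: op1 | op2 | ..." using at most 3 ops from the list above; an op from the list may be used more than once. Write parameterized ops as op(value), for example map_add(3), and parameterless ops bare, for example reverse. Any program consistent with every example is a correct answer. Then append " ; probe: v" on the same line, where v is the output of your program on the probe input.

sort_asc | filter_odd ; probe: [-45, -45, -17, -13, -5, 45]

Check, running the answer program on each example:
  [-39, 45, 46, -34, 25, 32, 26, 0, -14] -> [-39, -34, -14, 0, 25, 26, 32, 45, 46] -> [-39, 25, 45]
  [-40, -38, 2, 35, 14, -23, 19] -> [-40, -38, -23, 2, 14, 19, 35] -> [-23, 19, 35]
  [40, -43, -47, 41, 38] -> [-47, -43, 38, 40, 41] -> [-47, -43, 41]
  [-28, 14, 25, 15, -37, -27, 26, 42] -> [-37, -28, -27, 14, 15, 25, 26, 42] -> [-37, -27, 15, 25]
  [-4, 10, -37, 37, 10, 44, -18, -28] -> [-37, -28, -18, -4, 10, 10, 37, 44] -> [-37, 37]
  probe: [-45, -17, 20, -45, -13, 16, 45, -5] -> [-45, -45, -17, -13, -5, 16, 20, 45] -> [-45, -45, -17, -13, -5, 45]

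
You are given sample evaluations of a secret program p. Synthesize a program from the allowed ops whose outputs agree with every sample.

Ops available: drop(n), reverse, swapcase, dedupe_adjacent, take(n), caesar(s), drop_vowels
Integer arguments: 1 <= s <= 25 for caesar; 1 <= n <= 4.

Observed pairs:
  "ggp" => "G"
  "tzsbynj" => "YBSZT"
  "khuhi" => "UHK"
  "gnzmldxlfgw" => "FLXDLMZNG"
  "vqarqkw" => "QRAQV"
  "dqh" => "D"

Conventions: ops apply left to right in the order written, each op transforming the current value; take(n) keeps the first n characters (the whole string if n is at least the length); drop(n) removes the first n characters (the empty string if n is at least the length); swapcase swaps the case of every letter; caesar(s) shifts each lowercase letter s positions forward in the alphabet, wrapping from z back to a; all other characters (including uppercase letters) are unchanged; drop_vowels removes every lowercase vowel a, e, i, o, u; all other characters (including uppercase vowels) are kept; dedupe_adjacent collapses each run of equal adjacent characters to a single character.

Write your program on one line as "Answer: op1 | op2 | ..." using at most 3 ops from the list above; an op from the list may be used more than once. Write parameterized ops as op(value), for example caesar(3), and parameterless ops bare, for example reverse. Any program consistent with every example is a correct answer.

swapcase | reverse | drop(2)

Check, running the answer program on each example:
  "ggp" -> "GGP" -> "PGG" -> "G"
  "tzsbynj" -> "TZSBYNJ" -> "JNYBSZT" -> "YBSZT"
  "khuhi" -> "KHUHI" -> "IHUHK" -> "UHK"
  "gnzmldxlfgw" -> "GNZMLDXLFGW" -> "WGFLXDLMZNG" -> "FLXDLMZNG"
  "vqarqkw" -> "VQARQKW" -> "WKQRAQV" -> "QRAQV"
  "dqh" -> "DQH" -> "HQD" -> "D"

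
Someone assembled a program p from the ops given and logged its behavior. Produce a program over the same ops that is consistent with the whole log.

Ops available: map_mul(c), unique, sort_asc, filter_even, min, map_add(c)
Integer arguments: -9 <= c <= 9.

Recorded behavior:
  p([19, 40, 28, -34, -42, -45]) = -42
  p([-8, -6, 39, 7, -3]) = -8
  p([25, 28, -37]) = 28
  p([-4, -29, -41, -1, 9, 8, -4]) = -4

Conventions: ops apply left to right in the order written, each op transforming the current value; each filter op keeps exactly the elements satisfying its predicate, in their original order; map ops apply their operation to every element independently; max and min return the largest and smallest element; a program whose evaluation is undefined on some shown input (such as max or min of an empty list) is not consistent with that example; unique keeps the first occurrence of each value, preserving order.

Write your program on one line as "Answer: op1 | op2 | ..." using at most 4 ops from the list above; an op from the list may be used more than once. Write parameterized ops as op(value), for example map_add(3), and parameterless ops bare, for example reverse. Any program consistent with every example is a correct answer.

sort_asc | unique | filter_even | min

Check, running the answer program on each example:
  [19, 40, 28, -34, -42, -45] -> [-45, -42, -34, 19, 28, 40] -> [-45, -42, -34, 19, 28, 40] -> [-42, -34, 28, 40] -> -42
  [-8, -6, 39, 7, -3] -> [-8, -6, -3, 7, 39] -> [-8, -6, -3, 7, 39] -> [-8, -6] -> -8
  [25, 28, -37] -> [-37, 25, 28] -> [-37, 25, 28] -> [28] -> 28
  [-4, -29, -41, -1, 9, 8, -4] -> [-41, -29, -4, -4, -1, 8, 9] -> [-41, -29, -4, -1, 8, 9] -> [-4, 8] -> -4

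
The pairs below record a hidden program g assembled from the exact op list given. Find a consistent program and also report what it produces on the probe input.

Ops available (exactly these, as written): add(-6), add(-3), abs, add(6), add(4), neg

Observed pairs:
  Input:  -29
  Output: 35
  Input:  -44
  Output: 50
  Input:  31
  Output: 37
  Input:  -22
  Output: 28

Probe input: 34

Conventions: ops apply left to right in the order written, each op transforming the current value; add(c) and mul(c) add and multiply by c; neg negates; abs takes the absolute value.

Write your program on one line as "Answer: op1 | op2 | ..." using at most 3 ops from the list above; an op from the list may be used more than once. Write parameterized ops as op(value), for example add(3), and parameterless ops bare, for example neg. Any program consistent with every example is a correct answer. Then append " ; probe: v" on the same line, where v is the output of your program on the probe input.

neg | abs | add(6) ; probe: 40

Check, running the answer program on each example:
  -29 -> 29 -> 29 -> 35
  -44 -> 44 -> 44 -> 50
  31 -> -31 -> 31 -> 37
  -22 -> 22 -> 22 -> 28
  probe: 34 -> -34 -> 34 -> 40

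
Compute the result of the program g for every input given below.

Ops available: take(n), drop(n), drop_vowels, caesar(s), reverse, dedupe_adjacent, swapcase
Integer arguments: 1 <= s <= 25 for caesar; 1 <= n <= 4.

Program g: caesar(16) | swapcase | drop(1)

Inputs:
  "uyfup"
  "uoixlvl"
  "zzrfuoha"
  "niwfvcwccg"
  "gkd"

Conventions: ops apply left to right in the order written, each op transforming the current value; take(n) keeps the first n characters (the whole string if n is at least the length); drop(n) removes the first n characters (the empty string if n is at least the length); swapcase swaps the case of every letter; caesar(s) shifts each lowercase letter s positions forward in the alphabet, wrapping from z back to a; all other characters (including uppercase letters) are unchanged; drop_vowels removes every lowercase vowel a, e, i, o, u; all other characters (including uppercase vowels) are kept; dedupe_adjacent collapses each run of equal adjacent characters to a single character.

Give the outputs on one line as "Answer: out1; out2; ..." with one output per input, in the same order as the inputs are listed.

Execution, op by op:
  "uyfup" -> "kovkf" -> "KOVKF" -> "OVKF"
  "uoixlvl" -> "keynblb" -> "KEYNBLB" -> "EYNBLB"
  "zzrfuoha" -> "pphvkexq" -> "PPHVKEXQ" -> "PHVKEXQ"
  "niwfvcwccg" -> "dymvlsmssw" -> "DYMVLSMSSW" -> "YMVLSMSSW"
  "gkd" -> "wat" -> "WAT" -> "AT"

"OVKF"; "EYNBLB"; "PHVKEXQ"; "YMVLSMSSW"; "AT"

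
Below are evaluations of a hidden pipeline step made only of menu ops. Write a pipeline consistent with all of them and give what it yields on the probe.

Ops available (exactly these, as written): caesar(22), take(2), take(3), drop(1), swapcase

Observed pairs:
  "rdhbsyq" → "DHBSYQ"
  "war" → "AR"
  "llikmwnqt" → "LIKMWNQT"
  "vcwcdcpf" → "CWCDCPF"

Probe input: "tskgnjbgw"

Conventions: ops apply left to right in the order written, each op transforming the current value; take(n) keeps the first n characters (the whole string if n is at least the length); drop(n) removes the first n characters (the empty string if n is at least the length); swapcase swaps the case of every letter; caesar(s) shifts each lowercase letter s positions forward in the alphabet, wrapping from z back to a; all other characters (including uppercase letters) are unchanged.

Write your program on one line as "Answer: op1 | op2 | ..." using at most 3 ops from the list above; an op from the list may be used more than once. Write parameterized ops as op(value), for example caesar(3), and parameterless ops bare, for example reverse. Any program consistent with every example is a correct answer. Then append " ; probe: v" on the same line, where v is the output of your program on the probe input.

drop(1) | swapcase ; probe: "SKGNJBGW"

Check, running the answer program on each example:
  "rdhbsyq" -> "dhbsyq" -> "DHBSYQ"
  "war" -> "ar" -> "AR"
  "llikmwnqt" -> "likmwnqt" -> "LIKMWNQT"
  "vcwcdcpf" -> "cwcdcpf" -> "CWCDCPF"
  probe: "tskgnjbgw" -> "skgnjbgw" -> "SKGNJBGW"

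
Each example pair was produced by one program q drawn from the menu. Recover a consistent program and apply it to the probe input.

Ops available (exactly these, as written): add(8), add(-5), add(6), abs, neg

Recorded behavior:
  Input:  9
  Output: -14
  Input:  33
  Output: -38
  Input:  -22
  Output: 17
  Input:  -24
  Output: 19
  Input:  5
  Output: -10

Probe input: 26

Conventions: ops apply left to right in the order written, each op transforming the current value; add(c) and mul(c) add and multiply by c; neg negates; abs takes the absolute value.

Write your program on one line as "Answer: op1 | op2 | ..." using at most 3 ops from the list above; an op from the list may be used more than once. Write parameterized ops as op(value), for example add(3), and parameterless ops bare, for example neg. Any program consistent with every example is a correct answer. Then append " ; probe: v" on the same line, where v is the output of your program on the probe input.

neg | add(-5) ; probe: -31

Check, running the answer program on each example:
  9 -> -9 -> -14
  33 -> -33 -> -38
  -22 -> 22 -> 17
  -24 -> 24 -> 19
  5 -> -5 -> -10
  probe: 26 -> -26 -> -31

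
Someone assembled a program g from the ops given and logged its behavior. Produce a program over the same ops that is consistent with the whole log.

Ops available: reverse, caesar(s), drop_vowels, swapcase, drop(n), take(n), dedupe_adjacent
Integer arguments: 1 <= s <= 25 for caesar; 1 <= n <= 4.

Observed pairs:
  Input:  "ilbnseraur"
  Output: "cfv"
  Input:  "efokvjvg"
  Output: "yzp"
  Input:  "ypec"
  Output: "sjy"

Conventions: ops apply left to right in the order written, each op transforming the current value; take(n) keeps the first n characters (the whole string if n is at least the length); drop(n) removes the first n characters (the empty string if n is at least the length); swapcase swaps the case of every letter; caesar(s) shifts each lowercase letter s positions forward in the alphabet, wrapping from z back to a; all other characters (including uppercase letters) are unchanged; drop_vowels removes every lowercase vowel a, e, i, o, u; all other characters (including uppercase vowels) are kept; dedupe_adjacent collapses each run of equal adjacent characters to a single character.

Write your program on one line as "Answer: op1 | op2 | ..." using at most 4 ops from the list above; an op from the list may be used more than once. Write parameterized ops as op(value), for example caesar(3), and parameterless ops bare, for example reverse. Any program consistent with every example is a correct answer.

caesar(5) | caesar(15) | drop_vowels | take(3)

Check, running the answer program on each example:
  "ilbnseraur" -> "nqgsxjwfzw" -> "cfvhmyluol" -> "cfvhmyll" -> "cfv"
  "efokvjvg" -> "jktpaoal" -> "yziepdpa" -> "yzpdp" -> "yzp"
  "ypec" -> "dujh" -> "sjyw" -> "sjyw" -> "sjy"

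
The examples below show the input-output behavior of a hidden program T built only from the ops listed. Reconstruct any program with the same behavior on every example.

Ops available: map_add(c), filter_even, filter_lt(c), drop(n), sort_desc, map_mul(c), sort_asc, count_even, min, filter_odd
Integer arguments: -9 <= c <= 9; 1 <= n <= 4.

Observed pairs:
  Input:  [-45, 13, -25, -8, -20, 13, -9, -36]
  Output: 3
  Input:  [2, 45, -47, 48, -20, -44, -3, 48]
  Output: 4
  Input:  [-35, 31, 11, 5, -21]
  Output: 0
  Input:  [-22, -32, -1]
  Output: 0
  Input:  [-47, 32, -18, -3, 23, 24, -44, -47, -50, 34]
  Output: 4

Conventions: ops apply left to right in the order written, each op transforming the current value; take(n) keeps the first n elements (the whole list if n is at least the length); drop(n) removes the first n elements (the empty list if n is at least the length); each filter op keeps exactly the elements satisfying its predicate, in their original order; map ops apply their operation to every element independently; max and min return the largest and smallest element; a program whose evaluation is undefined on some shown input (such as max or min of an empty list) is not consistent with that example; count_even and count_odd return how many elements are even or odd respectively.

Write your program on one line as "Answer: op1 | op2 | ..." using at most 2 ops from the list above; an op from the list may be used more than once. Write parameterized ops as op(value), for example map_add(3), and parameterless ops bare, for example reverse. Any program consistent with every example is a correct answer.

drop(3) | count_even

Check, running the answer program on each example:
  [-45, 13, -25, -8, -20, 13, -9, -36] -> [-8, -20, 13, -9, -36] -> 3
  [2, 45, -47, 48, -20, -44, -3, 48] -> [48, -20, -44, -3, 48] -> 4
  [-35, 31, 11, 5, -21] -> [5, -21] -> 0
  [-22, -32, -1] -> [] -> 0
  [-47, 32, -18, -3, 23, 24, -44, -47, -50, 34] -> [-3, 23, 24, -44, -47, -50, 34] -> 4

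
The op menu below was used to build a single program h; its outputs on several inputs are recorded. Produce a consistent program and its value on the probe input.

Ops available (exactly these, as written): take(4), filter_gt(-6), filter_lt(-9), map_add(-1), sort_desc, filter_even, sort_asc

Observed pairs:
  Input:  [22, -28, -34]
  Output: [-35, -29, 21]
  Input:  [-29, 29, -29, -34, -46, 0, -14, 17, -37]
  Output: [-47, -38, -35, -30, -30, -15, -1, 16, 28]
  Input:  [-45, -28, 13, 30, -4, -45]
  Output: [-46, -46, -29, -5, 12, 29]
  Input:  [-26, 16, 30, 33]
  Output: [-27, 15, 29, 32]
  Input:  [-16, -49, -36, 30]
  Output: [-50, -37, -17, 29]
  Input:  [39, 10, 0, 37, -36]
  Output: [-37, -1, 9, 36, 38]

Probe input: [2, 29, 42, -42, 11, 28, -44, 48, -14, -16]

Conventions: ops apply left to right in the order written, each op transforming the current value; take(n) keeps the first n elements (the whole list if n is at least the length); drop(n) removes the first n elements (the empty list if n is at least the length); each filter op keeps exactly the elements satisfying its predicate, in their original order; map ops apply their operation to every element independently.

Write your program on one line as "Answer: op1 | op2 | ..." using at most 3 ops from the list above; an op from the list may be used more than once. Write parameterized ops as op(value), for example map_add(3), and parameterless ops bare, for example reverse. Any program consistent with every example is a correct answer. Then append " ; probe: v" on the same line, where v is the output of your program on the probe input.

map_add(-1) | sort_desc | sort_asc ; probe: [-45, -43, -17, -15, 1, 10, 27, 28, 41, 47]

Check, running the answer program on each example:
  [22, -28, -34] -> [21, -29, -35] -> [21, -29, -35] -> [-35, -29, 21]
  [-29, 29, -29, -34, -46, 0, -14, 17, -37] -> [-30, 28, -30, -35, -47, -1, -15, 16, -38] -> [28, 16, -1, -15, -30, -30, -35, -38, -47] -> [-47, -38, -35, -30, -30, -15, -1, 16, 28]
  [-45, -28, 13, 30, -4, -45] -> [-46, -29, 12, 29, -5, -46] -> [29, 12, -5, -29, -46, -46] -> [-46, -46, -29, -5, 12, 29]
  [-26, 16, 30, 33] -> [-27, 15, 29, 32] -> [32, 29, 15, -27] -> [-27, 15, 29, 32]
  [-16, -49, -36, 30] -> [-17, -50, -37, 29] -> [29, -17, -37, -50] -> [-50, -37, -17, 29]
  [39, 10, 0, 37, -36] -> [38, 9, -1, 36, -37] -> [38, 36, 9, -1, -37] -> [-37, -1, 9, 36, 38]
  probe: [2, 29, 42, -42, 11, 28, -44, 48, -14, -16] -> [1, 28, 41, -43, 10, 27, -45, 47, -15, -17] -> [47, 41, 28, 27, 10, 1, -15, -17, -43, -45] -> [-45, -43, -17, -15, 1, 10, 27, 28, 41, 47]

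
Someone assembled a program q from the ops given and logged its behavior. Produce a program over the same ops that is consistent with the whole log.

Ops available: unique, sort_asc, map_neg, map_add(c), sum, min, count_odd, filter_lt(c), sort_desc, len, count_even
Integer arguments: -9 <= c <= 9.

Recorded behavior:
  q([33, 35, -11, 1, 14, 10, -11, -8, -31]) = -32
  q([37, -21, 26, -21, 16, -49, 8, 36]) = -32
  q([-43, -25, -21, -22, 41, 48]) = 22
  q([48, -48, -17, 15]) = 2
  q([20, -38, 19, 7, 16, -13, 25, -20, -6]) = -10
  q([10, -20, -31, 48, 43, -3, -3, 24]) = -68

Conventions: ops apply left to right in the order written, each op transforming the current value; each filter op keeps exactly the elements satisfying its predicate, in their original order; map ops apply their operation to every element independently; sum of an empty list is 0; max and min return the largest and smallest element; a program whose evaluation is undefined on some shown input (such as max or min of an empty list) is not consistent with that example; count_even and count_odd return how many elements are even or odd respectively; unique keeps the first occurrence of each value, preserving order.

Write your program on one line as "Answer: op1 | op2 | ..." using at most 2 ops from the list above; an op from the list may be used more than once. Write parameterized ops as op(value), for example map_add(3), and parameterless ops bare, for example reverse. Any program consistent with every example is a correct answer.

map_neg | sum

Check, running the answer program on each example:
  [33, 35, -11, 1, 14, 10, -11, -8, -31] -> [-33, -35, 11, -1, -14, -10, 11, 8, 31] -> -32
  [37, -21, 26, -21, 16, -49, 8, 36] -> [-37, 21, -26, 21, -16, 49, -8, -36] -> -32
  [-43, -25, -21, -22, 41, 48] -> [43, 25, 21, 22, -41, -48] -> 22
  [48, -48, -17, 15] -> [-48, 48, 17, -15] -> 2
  [20, -38, 19, 7, 16, -13, 25, -20, -6] -> [-20, 38, -19, -7, -16, 13, -25, 20, 6] -> -10
  [10, -20, -31, 48, 43, -3, -3, 24] -> [-10, 20, 31, -48, -43, 3, 3, -24] -> -68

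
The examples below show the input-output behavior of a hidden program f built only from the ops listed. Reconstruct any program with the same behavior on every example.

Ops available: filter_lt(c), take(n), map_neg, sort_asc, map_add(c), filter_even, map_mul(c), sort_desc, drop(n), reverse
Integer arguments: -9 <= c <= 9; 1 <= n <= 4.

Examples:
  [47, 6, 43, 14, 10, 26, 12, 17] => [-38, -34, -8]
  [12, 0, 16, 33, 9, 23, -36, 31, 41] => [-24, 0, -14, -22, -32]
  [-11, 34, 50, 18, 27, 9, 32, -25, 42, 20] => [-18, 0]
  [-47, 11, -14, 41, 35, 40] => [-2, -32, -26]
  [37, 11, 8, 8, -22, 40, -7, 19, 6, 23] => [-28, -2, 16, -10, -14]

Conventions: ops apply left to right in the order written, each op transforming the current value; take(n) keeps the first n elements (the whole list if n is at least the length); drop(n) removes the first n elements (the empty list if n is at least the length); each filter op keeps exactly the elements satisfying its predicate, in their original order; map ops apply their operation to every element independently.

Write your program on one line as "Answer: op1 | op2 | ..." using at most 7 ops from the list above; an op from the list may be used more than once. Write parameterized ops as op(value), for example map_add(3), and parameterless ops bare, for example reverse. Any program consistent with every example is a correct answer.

map_neg | reverse | filter_lt(8) | map_add(9) | reverse | filter_even

Check, running the answer program on each example:
  [47, 6, 43, 14, 10, 26, 12, 17] -> [-47, -6, -43, -14, -10, -26, -12, -17] -> [-17, -12, -26, -10, -14, -43, -6, -47] -> [-17, -12, -26, -10, -14, -43, -6, -47] -> [-8, -3, -17, -1, -5, -34, 3, -38] -> [-38, 3, -34, -5, -1, -17, -3, -8] -> [-38, -34, -8]
  [12, 0, 16, 33, 9, 23, -36, 31, 41] -> [-12, 0, -16, -33, -9, -23, 36, -31, -41] -> [-41, -31, 36, -23, -9, -33, -16, 0, -12] -> [-41, -31, -23, -9, -33, -16, 0, -12] -> [-32, -22, -14, 0, -24, -7, 9, -3] -> [-3, 9, -7, -24, 0, -14, -22, -32] -> [-24, 0, -14, -22, -32]
  [-11, 34, 50, 18, 27, 9, 32, -25, 42, 20] -> [11, -34, -50, -18, -27, -9, -32, 25, -42, -20] -> [-20, -42, 25, -32, -9, -27, -18, -50, -34, 11] -> [-20, -42, -32, -9, -27, -18, -50, -34] -> [-11, -33, -23, 0, -18, -9, -41, -25] -> [-25, -41, -9, -18, 0, -23, -33, -11] -> [-18, 0]
  [-47, 11, -14, 41, 35, 40] -> [47, -11, 14, -41, -35, -40] -> [-40, -35, -41, 14, -11, 47] -> [-40, -35, -41, -11] -> [-31, -26, -32, -2] -> [-2, -32, -26, -31] -> [-2, -32, -26]
  [37, 11, 8, 8, -22, 40, -7, 19, 6, 23] -> [-37, -11, -8, -8, 22, -40, 7, -19, -6, -23] -> [-23, -6, -19, 7, -40, 22, -8, -8, -11, -37] -> [-23, -6, -19, 7, -40, -8, -8, -11, -37] -> [-14, 3, -10, 16, -31, 1, 1, -2, -28] -> [-28, -2, 1, 1, -31, 16, -10, 3, -14] -> [-28, -2, 16, -10, -14]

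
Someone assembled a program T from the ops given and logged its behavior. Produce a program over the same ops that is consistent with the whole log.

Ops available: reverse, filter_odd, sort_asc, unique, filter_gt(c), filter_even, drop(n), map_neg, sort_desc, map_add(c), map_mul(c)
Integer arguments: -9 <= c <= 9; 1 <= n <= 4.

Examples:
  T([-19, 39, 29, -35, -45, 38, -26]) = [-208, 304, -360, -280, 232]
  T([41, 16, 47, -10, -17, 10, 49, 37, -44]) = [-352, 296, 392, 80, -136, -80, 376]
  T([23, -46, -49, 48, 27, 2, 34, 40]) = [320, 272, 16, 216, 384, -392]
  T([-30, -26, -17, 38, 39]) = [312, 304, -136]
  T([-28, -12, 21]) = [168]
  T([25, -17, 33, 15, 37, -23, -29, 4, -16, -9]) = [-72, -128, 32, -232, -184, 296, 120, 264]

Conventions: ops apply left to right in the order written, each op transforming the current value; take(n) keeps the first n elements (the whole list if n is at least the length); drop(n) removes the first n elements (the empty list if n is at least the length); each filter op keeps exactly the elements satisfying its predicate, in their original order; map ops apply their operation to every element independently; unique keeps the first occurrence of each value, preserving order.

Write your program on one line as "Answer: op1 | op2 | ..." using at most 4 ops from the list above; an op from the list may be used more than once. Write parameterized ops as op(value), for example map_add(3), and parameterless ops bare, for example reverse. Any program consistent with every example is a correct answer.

map_neg | drop(2) | reverse | map_mul(-8)

Check, running the answer program on each example:
  [-19, 39, 29, -35, -45, 38, -26] -> [19, -39, -29, 35, 45, -38, 26] -> [-29, 35, 45, -38, 26] -> [26, -38, 45, 35, -29] -> [-208, 304, -360, -280, 232]
  [41, 16, 47, -10, -17, 10, 49, 37, -44] -> [-41, -16, -47, 10, 17, -10, -49, -37, 44] -> [-47, 10, 17, -10, -49, -37, 44] -> [44, -37, -49, -10, 17, 10, -47] -> [-352, 296, 392, 80, -136, -80, 376]
  [23, -46, -49, 48, 27, 2, 34, 40] -> [-23, 46, 49, -48, -27, -2, -34, -40] -> [49, -48, -27, -2, -34, -40] -> [-40, -34, -2, -27, -48, 49] -> [320, 272, 16, 216, 384, -392]
  [-30, -26, -17, 38, 39] -> [30, 26, 17, -38, -39] -> [17, -38, -39] -> [-39, -38, 17] -> [312, 304, -136]
  [-28, -12, 21] -> [28, 12, -21] -> [-21] -> [-21] -> [168]
  [25, -17, 33, 15, 37, -23, -29, 4, -16, -9] -> [-25, 17, -33, -15, -37, 23, 29, -4, 16, 9] -> [-33, -15, -37, 23, 29, -4, 16, 9] -> [9, 16, -4, 29, 23, -37, -15, -33] -> [-72, -128, 32, -232, -184, 296, 120, 264]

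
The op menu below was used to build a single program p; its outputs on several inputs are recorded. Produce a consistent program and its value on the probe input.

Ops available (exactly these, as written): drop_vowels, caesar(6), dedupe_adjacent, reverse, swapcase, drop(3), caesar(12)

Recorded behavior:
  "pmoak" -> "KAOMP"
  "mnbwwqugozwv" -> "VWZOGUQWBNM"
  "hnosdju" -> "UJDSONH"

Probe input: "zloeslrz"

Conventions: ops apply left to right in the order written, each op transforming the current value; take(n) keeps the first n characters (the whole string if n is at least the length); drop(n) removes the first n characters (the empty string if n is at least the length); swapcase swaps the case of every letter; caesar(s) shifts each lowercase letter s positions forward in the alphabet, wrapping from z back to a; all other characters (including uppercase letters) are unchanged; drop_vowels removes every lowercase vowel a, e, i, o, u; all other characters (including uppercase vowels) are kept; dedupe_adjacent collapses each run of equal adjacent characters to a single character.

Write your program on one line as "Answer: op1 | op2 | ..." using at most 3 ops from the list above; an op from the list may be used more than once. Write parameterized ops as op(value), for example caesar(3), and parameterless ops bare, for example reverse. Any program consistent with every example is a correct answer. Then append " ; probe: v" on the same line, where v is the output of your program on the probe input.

reverse | dedupe_adjacent | swapcase ; probe: "ZRLSEOLZ"

Check, running the answer program on each example:
  "pmoak" -> "kaomp" -> "kaomp" -> "KAOMP"
  "mnbwwqugozwv" -> "vwzoguqwwbnm" -> "vwzoguqwbnm" -> "VWZOGUQWBNM"
  "hnosdju" -> "ujdsonh" -> "ujdsonh" -> "UJDSONH"
  probe: "zloeslrz" -> "zrlseolz" -> "zrlseolz" -> "ZRLSEOLZ"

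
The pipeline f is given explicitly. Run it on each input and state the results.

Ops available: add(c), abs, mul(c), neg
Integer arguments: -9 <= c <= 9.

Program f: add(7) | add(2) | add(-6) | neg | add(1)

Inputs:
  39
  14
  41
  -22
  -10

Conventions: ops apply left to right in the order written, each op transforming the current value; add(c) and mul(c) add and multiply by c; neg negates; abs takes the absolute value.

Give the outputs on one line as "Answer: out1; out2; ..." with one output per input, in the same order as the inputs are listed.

-41; -16; -43; 20; 8

Execution, op by op:
  39 -> 46 -> 48 -> 42 -> -42 -> -41
  14 -> 21 -> 23 -> 17 -> -17 -> -16
  41 -> 48 -> 50 -> 44 -> -44 -> -43
  -22 -> -15 -> -13 -> -19 -> 19 -> 20
  -10 -> -3 -> -1 -> -7 -> 7 -> 8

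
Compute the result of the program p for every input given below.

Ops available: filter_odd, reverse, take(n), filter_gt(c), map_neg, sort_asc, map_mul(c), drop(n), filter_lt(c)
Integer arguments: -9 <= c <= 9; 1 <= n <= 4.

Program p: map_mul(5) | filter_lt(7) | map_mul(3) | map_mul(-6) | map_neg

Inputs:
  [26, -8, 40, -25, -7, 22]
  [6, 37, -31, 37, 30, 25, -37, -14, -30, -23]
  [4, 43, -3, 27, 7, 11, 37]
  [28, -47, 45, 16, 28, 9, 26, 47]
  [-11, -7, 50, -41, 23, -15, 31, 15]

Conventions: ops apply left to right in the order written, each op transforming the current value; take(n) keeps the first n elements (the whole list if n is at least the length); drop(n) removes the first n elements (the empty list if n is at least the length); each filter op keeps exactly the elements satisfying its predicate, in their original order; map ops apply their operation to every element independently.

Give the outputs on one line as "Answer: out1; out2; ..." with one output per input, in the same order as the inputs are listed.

[-720, -2250, -630]; [-2790, -3330, -1260, -2700, -2070]; [-270]; [-4230]; [-990, -630, -3690, -1350]

Execution, op by op:
  [26, -8, 40, -25, -7, 22] -> [130, -40, 200, -125, -35, 110] -> [-40, -125, -35] -> [-120, -375, -105] -> [720, 2250, 630] -> [-720, -2250, -630]
  [6, 37, -31, 37, 30, 25, -37, -14, -30, -23] -> [30, 185, -155, 185, 150, 125, -185, -70, -150, -115] -> [-155, -185, -70, -150, -115] -> [-465, -555, -210, -450, -345] -> [2790, 3330, 1260, 2700, 2070] -> [-2790, -3330, -1260, -2700, -2070]
  [4, 43, -3, 27, 7, 11, 37] -> [20, 215, -15, 135, 35, 55, 185] -> [-15] -> [-45] -> [270] -> [-270]
  [28, -47, 45, 16, 28, 9, 26, 47] -> [140, -235, 225, 80, 140, 45, 130, 235] -> [-235] -> [-705] -> [4230] -> [-4230]
  [-11, -7, 50, -41, 23, -15, 31, 15] -> [-55, -35, 250, -205, 115, -75, 155, 75] -> [-55, -35, -205, -75] -> [-165, -105, -615, -225] -> [990, 630, 3690, 1350] -> [-990, -630, -3690, -1350]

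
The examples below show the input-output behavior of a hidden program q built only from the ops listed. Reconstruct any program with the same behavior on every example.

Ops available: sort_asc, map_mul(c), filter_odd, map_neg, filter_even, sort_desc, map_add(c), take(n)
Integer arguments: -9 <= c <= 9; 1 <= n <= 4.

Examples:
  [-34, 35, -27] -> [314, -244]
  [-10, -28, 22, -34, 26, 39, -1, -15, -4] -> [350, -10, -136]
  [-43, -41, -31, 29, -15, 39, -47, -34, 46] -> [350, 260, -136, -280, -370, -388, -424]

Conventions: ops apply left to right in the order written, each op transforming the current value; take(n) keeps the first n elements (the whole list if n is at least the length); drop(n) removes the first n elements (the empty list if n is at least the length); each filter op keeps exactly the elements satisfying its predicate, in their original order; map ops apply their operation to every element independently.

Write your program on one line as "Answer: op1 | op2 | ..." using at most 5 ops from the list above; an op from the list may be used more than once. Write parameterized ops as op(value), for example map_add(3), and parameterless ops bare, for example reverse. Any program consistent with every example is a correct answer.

sort_desc | filter_odd | map_mul(9) | map_add(-1)

Check, running the answer program on each example:
  [-34, 35, -27] -> [35, -27, -34] -> [35, -27] -> [315, -243] -> [314, -244]
  [-10, -28, 22, -34, 26, 39, -1, -15, -4] -> [39, 26, 22, -1, -4, -10, -15, -28, -34] -> [39, -1, -15] -> [351, -9, -135] -> [350, -10, -136]
  [-43, -41, -31, 29, -15, 39, -47, -34, 46] -> [46, 39, 29, -15, -31, -34, -41, -43, -47] -> [39, 29, -15, -31, -41, -43, -47] -> [351, 261, -135, -279, -369, -387, -423] -> [350, 260, -136, -280, -370, -388, -424]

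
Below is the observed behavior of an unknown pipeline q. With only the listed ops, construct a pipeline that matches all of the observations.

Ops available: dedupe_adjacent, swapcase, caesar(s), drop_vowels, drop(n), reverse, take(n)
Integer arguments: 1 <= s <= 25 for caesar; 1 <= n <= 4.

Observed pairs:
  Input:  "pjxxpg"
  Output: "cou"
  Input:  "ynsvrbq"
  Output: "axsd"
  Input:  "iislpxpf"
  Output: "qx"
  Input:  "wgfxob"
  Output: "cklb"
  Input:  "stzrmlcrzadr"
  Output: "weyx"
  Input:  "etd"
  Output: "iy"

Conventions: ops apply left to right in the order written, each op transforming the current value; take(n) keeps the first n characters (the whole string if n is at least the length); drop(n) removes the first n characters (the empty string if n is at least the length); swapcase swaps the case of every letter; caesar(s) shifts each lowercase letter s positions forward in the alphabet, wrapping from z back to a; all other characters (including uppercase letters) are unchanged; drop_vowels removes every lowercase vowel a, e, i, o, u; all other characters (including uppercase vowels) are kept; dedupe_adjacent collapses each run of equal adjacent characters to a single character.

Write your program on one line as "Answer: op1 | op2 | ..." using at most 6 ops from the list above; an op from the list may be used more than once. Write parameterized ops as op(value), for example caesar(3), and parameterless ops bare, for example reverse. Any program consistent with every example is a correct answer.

take(4) | drop_vowels | caesar(2) | caesar(3) | dedupe_adjacent | reverse

Check, running the answer program on each example:
  "pjxxpg" -> "pjxx" -> "pjxx" -> "rlzz" -> "uocc" -> "uoc" -> "cou"
  "ynsvrbq" -> "ynsv" -> "ynsv" -> "apux" -> "dsxa" -> "dsxa" -> "axsd"
  "iislpxpf" -> "iisl" -> "sl" -> "un" -> "xq" -> "xq" -> "qx"
  "wgfxob" -> "wgfx" -> "wgfx" -> "yihz" -> "blkc" -> "blkc" -> "cklb"
  "stzrmlcrzadr" -> "stzr" -> "stzr" -> "uvbt" -> "xyew" -> "xyew" -> "weyx"
  "etd" -> "etd" -> "td" -> "vf" -> "yi" -> "yi" -> "iy"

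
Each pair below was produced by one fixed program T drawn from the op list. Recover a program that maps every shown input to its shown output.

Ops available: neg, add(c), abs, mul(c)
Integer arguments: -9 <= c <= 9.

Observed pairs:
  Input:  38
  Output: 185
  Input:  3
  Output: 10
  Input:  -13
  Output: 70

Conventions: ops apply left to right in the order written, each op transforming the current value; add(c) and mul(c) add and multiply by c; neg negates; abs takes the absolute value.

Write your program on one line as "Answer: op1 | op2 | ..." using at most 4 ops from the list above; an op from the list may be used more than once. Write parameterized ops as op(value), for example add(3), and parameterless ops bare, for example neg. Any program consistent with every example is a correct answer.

mul(-1) | add(1) | mul(5) | abs

Check, running the answer program on each example:
  38 -> -38 -> -37 -> -185 -> 185
  3 -> -3 -> -2 -> -10 -> 10
  -13 -> 13 -> 14 -> 70 -> 70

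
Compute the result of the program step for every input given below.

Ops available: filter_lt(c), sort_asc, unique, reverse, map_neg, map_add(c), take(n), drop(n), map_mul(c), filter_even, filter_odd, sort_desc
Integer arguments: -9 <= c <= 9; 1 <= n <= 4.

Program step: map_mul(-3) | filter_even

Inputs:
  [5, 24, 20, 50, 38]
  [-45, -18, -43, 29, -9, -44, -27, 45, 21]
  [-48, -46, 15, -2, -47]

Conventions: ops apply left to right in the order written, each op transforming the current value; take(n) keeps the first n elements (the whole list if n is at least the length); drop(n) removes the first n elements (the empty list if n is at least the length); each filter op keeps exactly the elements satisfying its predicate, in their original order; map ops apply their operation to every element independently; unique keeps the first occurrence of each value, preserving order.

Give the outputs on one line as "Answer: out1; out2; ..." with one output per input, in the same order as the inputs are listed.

[-72, -60, -150, -114]; [54, 132]; [144, 138, 6]

Execution, op by op:
  [5, 24, 20, 50, 38] -> [-15, -72, -60, -150, -114] -> [-72, -60, -150, -114]
  [-45, -18, -43, 29, -9, -44, -27, 45, 21] -> [135, 54, 129, -87, 27, 132, 81, -135, -63] -> [54, 132]
  [-48, -46, 15, -2, -47] -> [144, 138, -45, 6, 141] -> [144, 138, 6]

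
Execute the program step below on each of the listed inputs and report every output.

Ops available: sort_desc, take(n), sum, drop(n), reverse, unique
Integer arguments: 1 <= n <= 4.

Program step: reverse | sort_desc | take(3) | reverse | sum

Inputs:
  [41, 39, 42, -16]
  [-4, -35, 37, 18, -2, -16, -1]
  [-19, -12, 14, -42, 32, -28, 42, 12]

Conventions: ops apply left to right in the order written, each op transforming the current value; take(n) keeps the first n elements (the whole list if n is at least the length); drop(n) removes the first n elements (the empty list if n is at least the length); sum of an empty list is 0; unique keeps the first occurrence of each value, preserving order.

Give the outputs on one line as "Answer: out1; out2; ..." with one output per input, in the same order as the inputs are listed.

122; 54; 88

Execution, op by op:
  [41, 39, 42, -16] -> [-16, 42, 39, 41] -> [42, 41, 39, -16] -> [42, 41, 39] -> [39, 41, 42] -> 122
  [-4, -35, 37, 18, -2, -16, -1] -> [-1, -16, -2, 18, 37, -35, -4] -> [37, 18, -1, -2, -4, -16, -35] -> [37, 18, -1] -> [-1, 18, 37] -> 54
  [-19, -12, 14, -42, 32, -28, 42, 12] -> [12, 42, -28, 32, -42, 14, -12, -19] -> [42, 32, 14, 12, -12, -19, -28, -42] -> [42, 32, 14] -> [14, 32, 42] -> 88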